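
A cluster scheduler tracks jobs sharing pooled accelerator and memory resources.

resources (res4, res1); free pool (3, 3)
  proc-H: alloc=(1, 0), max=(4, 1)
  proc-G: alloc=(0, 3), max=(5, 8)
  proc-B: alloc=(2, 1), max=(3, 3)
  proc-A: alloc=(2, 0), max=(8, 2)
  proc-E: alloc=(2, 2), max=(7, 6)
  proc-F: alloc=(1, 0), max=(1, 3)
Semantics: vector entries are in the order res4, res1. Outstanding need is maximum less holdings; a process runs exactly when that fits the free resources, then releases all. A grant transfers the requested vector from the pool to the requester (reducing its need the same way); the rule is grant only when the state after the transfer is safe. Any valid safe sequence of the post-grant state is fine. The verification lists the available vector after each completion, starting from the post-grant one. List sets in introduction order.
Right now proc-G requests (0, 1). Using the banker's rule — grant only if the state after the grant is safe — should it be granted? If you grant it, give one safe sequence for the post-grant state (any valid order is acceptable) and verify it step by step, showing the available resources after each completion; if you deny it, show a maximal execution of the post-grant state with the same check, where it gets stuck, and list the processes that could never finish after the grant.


DENY — the pretend-granted state is unsafe.
Key observation: after proc-B, proc-H, proc-F, proc-A complete, (9, 3) is the best the pool ever gets, yet each leftover process wants more res1.
On the post-grant state, proc-B, proc-H, proc-F, proc-A is a maximal run — nothing extends it. Walking it through:
  pool = (3, 2)
  proc-B needs (1, 2) <= (3, 2) -> finishes; pool += (2, 1) = (5, 3)
  proc-H needs (3, 1) <= (5, 3) -> finishes; pool += (1, 0) = (6, 3)
  proc-F needs (0, 3) <= (6, 3) -> finishes; pool += (1, 0) = (7, 3)
  proc-A needs (6, 2) <= (7, 3) -> finishes; pool += (2, 0) = (9, 3)
  proc-G still needs (5, 4) but only (9, 3) is free — short on res1
  proc-E still needs (5, 4) but only (9, 3) is free — short on res1
Post-grant, the permanently blocked set is proc-G and proc-E.


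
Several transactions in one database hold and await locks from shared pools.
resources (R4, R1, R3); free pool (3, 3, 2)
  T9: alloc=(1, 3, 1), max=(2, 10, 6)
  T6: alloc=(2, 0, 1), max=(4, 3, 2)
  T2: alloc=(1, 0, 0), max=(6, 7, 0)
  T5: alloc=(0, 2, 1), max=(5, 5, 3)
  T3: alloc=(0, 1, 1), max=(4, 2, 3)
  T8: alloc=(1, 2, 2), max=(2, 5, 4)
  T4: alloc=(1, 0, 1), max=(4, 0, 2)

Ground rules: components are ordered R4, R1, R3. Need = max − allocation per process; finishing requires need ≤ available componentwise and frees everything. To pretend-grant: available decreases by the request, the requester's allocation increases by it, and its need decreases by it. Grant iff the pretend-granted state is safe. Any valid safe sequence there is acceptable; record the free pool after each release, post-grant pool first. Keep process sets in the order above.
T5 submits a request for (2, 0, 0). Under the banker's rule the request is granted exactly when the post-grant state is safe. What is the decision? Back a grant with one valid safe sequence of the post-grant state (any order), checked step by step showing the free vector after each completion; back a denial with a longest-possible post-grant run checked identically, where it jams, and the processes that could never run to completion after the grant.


GRANT: granting preserves safety; a valid post-grant sequence is T8, T6, T5, T4, T9, T3, T2.
Key observation: after the grant the pool drops to (1, 3, 2), which still lets T8 finish first and unwind the rest.
Check on the post-grant state, step by step:
  pool = (1, 3, 2)
  run T8 (needs (1, 3, 2), free (1, 3, 2)); after release of (1, 2, 2) the pool is (2, 5, 4)
  run T6 (needs (2, 3, 1), free (2, 5, 4)); after release of (2, 0, 1) the pool is (4, 5, 5)
  run T5 (needs (3, 3, 2), free (4, 5, 5)); after release of (2, 2, 1) the pool is (6, 7, 6)
  run T4 (needs (3, 0, 1), free (6, 7, 6)); after release of (1, 0, 1) the pool is (7, 7, 7)
  run T9 (needs (1, 7, 5), free (7, 7, 7)); after release of (1, 3, 1) the pool is (8, 10, 8)
  run T3 (needs (4, 1, 2), free (8, 10, 8)); after release of (0, 1, 1) the pool is (8, 11, 9)
  run T2 (needs (5, 7, 0), free (8, 11, 9)); after release of (1, 0, 0) the pool is (9, 11, 9)


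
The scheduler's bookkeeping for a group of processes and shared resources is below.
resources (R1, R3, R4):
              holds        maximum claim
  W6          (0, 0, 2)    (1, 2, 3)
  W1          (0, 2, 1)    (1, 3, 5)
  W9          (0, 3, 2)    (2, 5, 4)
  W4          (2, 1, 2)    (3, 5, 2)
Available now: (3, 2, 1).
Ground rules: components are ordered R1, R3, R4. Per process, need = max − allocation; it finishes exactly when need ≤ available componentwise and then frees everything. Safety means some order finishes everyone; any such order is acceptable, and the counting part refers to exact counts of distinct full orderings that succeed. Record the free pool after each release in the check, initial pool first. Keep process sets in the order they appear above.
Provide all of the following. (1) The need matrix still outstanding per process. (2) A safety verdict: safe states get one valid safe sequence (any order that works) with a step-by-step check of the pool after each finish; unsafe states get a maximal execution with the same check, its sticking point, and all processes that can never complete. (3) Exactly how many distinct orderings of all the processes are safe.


(1) Outstanding need per process (order R1, R3, R4):
  W6: (1, 2, 1)
  W1: (1, 1, 4)
  W9: (2, 2, 2)
  W4: (1, 4, 0)
(2) SAFE. One safe sequence: W6, W9, W1, W4.
Key observation: W6 marks the first exact bind of the order: its need (1, 2, 1) fits the free (3, 2, 1) with zero slack on a requested resource.
Verifying each step:
  pool = (3, 2, 1)
  W6 needs (1, 2, 1) <= (3, 2, 1) -> finishes; pool += (0, 0, 2) = (3, 2, 3)
  W9 needs (2, 2, 2) <= (3, 2, 3) -> finishes; pool += (0, 3, 2) = (3, 5, 5)
  W1 needs (1, 1, 4) <= (3, 5, 5) -> finishes; pool += (0, 2, 1) = (3, 7, 6)
  W4 needs (1, 4, 0) <= (3, 7, 6) -> finishes; pool += (2, 1, 2) = (5, 8, 8)
(3) The exact count: 2 of the possible complete orderings are safe sequences.


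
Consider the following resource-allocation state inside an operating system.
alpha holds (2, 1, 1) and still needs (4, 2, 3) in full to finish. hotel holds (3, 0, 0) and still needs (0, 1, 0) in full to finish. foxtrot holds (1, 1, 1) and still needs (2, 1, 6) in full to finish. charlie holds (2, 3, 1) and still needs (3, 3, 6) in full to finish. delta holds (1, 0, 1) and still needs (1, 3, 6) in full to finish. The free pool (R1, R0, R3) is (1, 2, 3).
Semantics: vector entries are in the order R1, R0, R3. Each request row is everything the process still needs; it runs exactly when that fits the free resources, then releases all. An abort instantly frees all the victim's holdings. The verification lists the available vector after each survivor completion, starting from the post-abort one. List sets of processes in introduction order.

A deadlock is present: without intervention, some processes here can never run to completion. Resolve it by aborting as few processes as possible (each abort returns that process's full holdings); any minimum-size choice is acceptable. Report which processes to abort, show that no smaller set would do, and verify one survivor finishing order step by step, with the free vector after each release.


Abort charlie and delta.
Key observation: foxtrot was stuck for good until charlie and delta gave back (3, 3, 2); in the order shown it finishes at step 3.
Why nothing smaller works — every single abort fails: alpha alone leaves foxtrot blocked (short on R3); hotel alone leaves foxtrot blocked (short on R3); foxtrot alone leaves charlie blocked (short on R3); charlie alone leaves foxtrot blocked (short on R3); delta alone leaves foxtrot blocked (short on R3).
One survivor order: hotel, alpha, foxtrot. Check, step by step (post-abort pool first):
  pool = (4, 5, 5)
  hotel needs (0, 1, 0) <= (4, 5, 5) -> finishes; pool += (3, 0, 0) = (7, 5, 5)
  alpha needs (4, 2, 3) <= (7, 5, 5) -> finishes; pool += (2, 1, 1) = (9, 6, 6)
  foxtrot needs (2, 1, 6) <= (9, 6, 6) -> finishes; pool += (1, 1, 1) = (10, 7, 7)


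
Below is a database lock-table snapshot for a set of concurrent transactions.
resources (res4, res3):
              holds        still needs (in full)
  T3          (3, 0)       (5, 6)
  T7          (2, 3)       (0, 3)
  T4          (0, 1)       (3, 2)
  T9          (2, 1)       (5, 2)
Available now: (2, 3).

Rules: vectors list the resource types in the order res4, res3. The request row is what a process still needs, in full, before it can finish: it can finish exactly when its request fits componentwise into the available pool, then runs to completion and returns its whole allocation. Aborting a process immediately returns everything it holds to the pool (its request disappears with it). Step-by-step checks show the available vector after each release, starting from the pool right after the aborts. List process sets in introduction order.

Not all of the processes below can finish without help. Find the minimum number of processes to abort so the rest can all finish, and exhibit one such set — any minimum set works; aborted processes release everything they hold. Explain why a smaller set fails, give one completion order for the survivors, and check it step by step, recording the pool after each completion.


The answer: abort T3.
Key observation: T9 could never have finished before the abort; with (3, 0) returned by T3, it fits at step 1.
No smaller set exists: with zero aborts the deadlock remains.
Survivors finish in the order: T9, T7, T4. Step-by-step check (pool after the aborts first):
  pool = (5, 3)
  run T9 (needs (5, 2), free (5, 3)); after release of (2, 1) the pool is (7, 4)
  run T7 (needs (0, 3), free (7, 4)); after release of (2, 3) the pool is (9, 7)
  run T4 (needs (3, 2), free (9, 7)); after release of (0, 1) the pool is (9, 8)


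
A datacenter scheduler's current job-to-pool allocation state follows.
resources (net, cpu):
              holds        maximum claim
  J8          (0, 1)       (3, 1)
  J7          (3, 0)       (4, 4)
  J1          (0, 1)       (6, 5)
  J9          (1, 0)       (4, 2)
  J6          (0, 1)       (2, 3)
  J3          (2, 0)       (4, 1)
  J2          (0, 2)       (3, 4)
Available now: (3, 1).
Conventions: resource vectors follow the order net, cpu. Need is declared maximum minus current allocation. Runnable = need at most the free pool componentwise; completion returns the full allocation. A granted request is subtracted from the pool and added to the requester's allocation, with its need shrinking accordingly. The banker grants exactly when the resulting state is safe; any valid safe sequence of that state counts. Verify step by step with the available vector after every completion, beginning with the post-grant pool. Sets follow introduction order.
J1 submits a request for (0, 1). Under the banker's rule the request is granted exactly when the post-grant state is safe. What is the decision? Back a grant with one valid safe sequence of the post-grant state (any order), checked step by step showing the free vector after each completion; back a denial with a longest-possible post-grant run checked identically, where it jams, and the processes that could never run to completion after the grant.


DENY: after the grant no complete ordering would exist.
Key observation: the pool after J8, J3 is (5, 1); every surviving request exceeds it in cpu, so progress ends there.
After a pretend grant, a maximal execution: J8, J3 — then nothing else fits. Step-by-step check:
  pool = (3, 0)
  J8: need (3, 0) fits (3, 0); releases (0, 1), pool now (3, 1)
  J3: need (2, 1) fits (3, 1); releases (2, 0), pool now (5, 1)
  blocked: J7 wants (1, 4), pool (5, 1) — not enough cpu
  blocked: J1 wants (6, 3), pool (5, 1) — not enough net and cpu
  blocked: J9 wants (3, 2), pool (5, 1) — not enough cpu
  blocked: J6 wants (2, 2), pool (5, 1) — not enough cpu
  blocked: J2 wants (3, 2), pool (5, 1) — not enough cpu
Post-grant, the permanently blocked set is J7, J1, J9, J6 and J2.


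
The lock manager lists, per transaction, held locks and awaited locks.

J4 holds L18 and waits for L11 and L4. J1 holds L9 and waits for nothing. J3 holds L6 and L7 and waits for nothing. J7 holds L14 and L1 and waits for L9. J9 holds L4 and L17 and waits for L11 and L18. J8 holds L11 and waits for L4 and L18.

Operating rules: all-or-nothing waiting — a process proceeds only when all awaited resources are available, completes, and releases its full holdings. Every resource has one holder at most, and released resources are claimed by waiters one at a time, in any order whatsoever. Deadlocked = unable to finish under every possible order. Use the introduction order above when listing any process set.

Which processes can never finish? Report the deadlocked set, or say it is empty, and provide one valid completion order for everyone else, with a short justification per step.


Deadlocked: J4, J9 and J8.
Key observation: nobody on the ring J4 -> J9 -> J4 can start until another member finishes, which never happens; J8 is caught in further circular waits.
The rest can finish in the order J3, J1, J7.
Step-by-step check:
  J3 waits on nothing -> runs at once and releases L6 and L7
  J1 waits on nothing -> runs at once and releases L9
  run J7 (all its waits — L9 — are resolved); releases L14 and L1


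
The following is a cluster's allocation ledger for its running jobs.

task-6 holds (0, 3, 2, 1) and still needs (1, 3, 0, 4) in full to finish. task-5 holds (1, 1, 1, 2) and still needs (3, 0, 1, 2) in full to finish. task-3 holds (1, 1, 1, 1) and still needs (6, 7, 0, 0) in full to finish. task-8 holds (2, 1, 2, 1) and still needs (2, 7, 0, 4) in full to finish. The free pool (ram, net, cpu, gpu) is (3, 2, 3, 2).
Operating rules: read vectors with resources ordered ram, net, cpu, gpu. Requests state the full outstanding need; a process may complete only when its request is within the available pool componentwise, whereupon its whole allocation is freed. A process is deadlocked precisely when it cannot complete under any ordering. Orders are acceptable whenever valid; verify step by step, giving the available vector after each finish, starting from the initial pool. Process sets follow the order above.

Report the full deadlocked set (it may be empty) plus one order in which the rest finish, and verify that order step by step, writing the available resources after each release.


Deadlocked: task-3 and task-8.
Key observation: the wall is net: completing task-5, task-6 brings the pool only to (4, 6, 6, 5), and all the rest need more.
The rest can finish in the order task-5, task-6. Check, step by step:
  pool = (3, 2, 3, 2)
  run task-5 (needs (3, 0, 1, 2), free (3, 2, 3, 2)); after release of (1, 1, 1, 2) the pool is (4, 3, 4, 4)
  run task-6 (needs (1, 3, 0, 4), free (4, 3, 4, 4)); after release of (0, 3, 2, 1) the pool is (4, 6, 6, 5)
The stuck group stays short no matter what:
  task-3 still needs (6, 7, 0, 0) but only (4, 6, 6, 5) is free — short on ram and net
  task-8 still needs (2, 7, 0, 4) but only (4, 6, 6, 5) is free — short on net


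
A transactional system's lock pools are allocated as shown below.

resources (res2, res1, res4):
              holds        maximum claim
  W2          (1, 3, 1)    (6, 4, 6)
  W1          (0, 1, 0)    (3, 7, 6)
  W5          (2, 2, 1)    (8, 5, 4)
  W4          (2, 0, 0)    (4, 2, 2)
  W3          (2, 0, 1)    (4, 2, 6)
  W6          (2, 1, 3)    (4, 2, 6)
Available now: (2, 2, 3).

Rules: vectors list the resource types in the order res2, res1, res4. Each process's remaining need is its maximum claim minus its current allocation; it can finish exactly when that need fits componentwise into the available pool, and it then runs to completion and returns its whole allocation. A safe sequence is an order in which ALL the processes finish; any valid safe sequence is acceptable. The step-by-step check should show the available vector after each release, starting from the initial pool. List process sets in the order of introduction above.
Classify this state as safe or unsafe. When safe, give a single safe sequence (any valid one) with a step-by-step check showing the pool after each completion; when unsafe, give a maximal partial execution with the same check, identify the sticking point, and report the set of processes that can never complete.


SAFE, for example via the order W4, W6, W3, W2, W1, W5.
Key observation: W4 is the earliest step where a requested resource binds exactly: need (2, 2, 2), pool (2, 2, 3) at its turn.
Step-by-step check:
  pool = (2, 2, 3)
  run W4 (needs (2, 2, 2), free (2, 2, 3)); after release of (2, 0, 0) the pool is (4, 2, 3)
  run W6 (needs (2, 1, 3), free (4, 2, 3)); after release of (2, 1, 3) the pool is (6, 3, 6)
  run W3 (needs (2, 2, 5), free (6, 3, 6)); after release of (2, 0, 1) the pool is (8, 3, 7)
  run W2 (needs (5, 1, 5), free (8, 3, 7)); after release of (1, 3, 1) the pool is (9, 6, 8)
  run W1 (needs (3, 6, 6), free (9, 6, 8)); after release of (0, 1, 0) the pool is (9, 7, 8)
  run W5 (needs (6, 3, 3), free (9, 7, 8)); after release of (2, 2, 1) the pool is (11, 9, 9)


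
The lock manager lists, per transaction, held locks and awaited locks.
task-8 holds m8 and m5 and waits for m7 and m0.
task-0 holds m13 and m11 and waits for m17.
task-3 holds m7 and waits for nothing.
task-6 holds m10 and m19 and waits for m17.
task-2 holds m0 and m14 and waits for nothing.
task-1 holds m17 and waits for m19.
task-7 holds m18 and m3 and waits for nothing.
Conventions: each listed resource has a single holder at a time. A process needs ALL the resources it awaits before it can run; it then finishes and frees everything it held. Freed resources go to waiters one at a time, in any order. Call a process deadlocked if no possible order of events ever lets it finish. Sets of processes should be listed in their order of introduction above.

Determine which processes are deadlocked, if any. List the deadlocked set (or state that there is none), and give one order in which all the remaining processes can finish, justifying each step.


Deadlocked set: task-0, task-6 and task-1.
Key observation: the cycle task-1 -> task-6 -> task-1 can never break — each member waits on the next; task-0 waits into the deadlock from upstream.
One completion order for the rest: task-2, task-7, task-3, task-8.
Walking it through:
  task-2: no waits; runs immediately, freeing m0 and m14
  task-7: no waits; runs immediately, freeing m18 and m3
  task-3: no waits; runs immediately, freeing m7
  run task-8 (all its waits — m7 and m0 — are resolved); releases m8 and m5


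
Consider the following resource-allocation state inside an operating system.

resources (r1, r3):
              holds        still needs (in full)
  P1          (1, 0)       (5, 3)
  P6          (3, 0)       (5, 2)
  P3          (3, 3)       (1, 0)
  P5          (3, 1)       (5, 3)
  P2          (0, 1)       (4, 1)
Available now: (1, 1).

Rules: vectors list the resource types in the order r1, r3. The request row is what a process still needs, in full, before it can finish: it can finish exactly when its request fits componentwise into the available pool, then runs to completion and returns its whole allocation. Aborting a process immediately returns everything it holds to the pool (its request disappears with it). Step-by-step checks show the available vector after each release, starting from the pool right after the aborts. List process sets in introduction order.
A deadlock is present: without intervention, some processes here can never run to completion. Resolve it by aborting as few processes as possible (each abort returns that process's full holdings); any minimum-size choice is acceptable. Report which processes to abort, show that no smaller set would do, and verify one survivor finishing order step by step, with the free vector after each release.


Minimum abort set: P5.
Key observation: P1 was stuck for good until P5 gave back (3, 1); in the order shown it finishes at step 2.
Minimality: the empty abort set fails — the state is deadlocked as it stands.
One survivor order: P3, P1, P6, P2. Step-by-step check (post-abort pool first):
  pool = (4, 2)
  P3: need (1, 0) fits (4, 2); releases (3, 3), pool now (7, 5)
  P1: need (5, 3) fits (7, 5); releases (1, 0), pool now (8, 5)
  P6: need (5, 2) fits (8, 5); releases (3, 0), pool now (11, 5)
  P2: need (4, 1) fits (11, 5); releases (0, 1), pool now (11, 6)


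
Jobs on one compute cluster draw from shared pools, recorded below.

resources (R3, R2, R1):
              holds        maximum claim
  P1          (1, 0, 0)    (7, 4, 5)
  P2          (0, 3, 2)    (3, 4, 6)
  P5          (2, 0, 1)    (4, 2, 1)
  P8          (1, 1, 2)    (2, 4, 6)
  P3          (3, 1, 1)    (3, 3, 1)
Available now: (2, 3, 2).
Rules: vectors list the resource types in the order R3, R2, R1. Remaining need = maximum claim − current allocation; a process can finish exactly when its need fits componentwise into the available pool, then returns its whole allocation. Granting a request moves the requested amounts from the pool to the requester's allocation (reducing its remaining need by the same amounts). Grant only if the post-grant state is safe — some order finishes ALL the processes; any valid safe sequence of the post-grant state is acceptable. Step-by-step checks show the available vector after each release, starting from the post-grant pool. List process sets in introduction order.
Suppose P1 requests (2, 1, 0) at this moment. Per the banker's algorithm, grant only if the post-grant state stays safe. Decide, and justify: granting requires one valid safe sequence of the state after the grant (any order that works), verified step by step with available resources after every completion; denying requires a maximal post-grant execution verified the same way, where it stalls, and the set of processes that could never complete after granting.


GRANT: granting preserves safety; a valid post-grant sequence is P3, P5, P2, P8, P1.
Key observation: (0, 2, 2) free after granting still covers P3 first, and each release covers the next.
Step-by-step check of the post-grant state:
  pool = (0, 2, 2)
  run P3 (needs (0, 2, 0), free (0, 2, 2)); after release of (3, 1, 1) the pool is (3, 3, 3)
  run P5 (needs (2, 2, 0), free (3, 3, 3)); after release of (2, 0, 1) the pool is (5, 3, 4)
  run P2 (needs (3, 1, 4), free (5, 3, 4)); after release of (0, 3, 2) the pool is (5, 6, 6)
  run P8 (needs (1, 3, 4), free (5, 6, 6)); after release of (1, 1, 2) the pool is (6, 7, 8)
  run P1 (needs (4, 3, 5), free (6, 7, 8)); after release of (3, 1, 0) the pool is (9, 8, 8)


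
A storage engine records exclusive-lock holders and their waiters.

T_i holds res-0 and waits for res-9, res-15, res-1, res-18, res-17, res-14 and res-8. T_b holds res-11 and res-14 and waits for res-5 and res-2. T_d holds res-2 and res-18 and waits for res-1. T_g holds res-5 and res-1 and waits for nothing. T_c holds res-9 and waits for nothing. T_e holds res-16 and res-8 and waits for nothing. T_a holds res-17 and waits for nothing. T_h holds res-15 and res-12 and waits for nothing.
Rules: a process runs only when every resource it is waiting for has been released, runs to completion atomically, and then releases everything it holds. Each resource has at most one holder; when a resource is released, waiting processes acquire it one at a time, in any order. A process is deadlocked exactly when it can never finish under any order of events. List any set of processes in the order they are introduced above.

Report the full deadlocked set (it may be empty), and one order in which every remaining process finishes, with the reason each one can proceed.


No process is deadlocked.
Key observation: the wait graph is acyclic; completion cascades from the unblocked processes through everyone else.
One completion order for the rest: T_c, T_g, T_d, T_e, T_a, T_b, T_h, T_i.
Verifying each step:
  T_c waits on nothing -> runs at once and releases res-9
  T_g waits on nothing -> runs at once and releases res-5 and res-1
  T_d waits on res-1 — all released -> runs and releases res-2 and res-18
  T_e waits on nothing -> runs at once and releases res-16 and res-8
  T_a waits on nothing -> runs at once and releases res-17
  T_b waits on res-5 and res-2 — all released -> runs and releases res-11 and res-14
  T_h waits on nothing -> runs at once and releases res-15 and res-12
  T_i waits on res-9, res-15, res-1, res-18, res-17, res-14 and res-8 — all released -> runs and releases res-0


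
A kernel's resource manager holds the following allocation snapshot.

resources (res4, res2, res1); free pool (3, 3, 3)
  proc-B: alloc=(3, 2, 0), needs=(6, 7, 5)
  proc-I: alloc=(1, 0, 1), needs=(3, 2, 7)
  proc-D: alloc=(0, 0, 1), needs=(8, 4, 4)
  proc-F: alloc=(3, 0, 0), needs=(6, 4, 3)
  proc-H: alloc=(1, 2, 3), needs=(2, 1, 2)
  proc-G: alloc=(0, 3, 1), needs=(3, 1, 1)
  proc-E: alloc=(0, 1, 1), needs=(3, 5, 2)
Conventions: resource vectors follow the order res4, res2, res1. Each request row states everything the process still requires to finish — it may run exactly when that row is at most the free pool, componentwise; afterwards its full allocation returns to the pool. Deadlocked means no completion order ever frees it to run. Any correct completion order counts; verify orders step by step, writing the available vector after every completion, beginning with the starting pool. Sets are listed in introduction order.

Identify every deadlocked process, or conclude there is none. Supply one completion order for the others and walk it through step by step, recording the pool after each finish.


Deadlocked: proc-B, proc-D and proc-F.
Key observation: the wall is res4: completing proc-H, proc-G, proc-E, proc-I brings the pool only to (5, 9, 9), and all the rest need more.
A valid finishing order for the others: proc-H, proc-G, proc-E, proc-I. Check, step by step:
  pool = (3, 3, 3)
  proc-H needs (2, 1, 2) <= (3, 3, 3) -> finishes; pool += (1, 2, 3) = (4, 5, 6)
  proc-G needs (3, 1, 1) <= (4, 5, 6) -> finishes; pool += (0, 3, 1) = (4, 8, 7)
  proc-E needs (3, 5, 2) <= (4, 8, 7) -> finishes; pool += (0, 1, 1) = (4, 9, 8)
  proc-I needs (3, 2, 7) <= (4, 9, 8) -> finishes; pool += (1, 0, 1) = (5, 9, 9)
The blocked processes can never fit:
  blocked: proc-B wants (6, 7, 5), pool (5, 9, 9) — not enough res4
  blocked: proc-D wants (8, 4, 4), pool (5, 9, 9) — not enough res4
  blocked: proc-F wants (6, 4, 3), pool (5, 9, 9) — not enough res4


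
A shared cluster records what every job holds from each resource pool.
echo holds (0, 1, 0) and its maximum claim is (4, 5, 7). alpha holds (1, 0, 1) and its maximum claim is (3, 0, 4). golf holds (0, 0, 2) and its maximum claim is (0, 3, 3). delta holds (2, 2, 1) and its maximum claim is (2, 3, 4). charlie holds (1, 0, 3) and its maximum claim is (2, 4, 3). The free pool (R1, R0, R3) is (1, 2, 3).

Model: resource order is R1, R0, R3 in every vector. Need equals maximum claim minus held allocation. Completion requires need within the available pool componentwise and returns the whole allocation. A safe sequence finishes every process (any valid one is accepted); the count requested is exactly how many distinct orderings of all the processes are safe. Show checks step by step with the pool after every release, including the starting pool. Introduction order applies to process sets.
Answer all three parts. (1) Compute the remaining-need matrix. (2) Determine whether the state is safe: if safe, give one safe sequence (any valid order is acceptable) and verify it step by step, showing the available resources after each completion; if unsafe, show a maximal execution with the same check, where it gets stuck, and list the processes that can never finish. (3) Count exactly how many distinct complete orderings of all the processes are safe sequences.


(1) Outstanding need per process (order R1, R0, R3):
  echo: (4, 4, 7)
  alpha: (2, 0, 3)
  golf: (0, 3, 1)
  delta: (0, 1, 3)
  charlie: (1, 4, 0)
(2) SAFE, for example via the order delta, charlie, alpha, golf, echo.
Key observation: reading the order forward, delta is the first process whose need (0, 1, 3) meets the free pool (1, 2, 3) exactly on a resource it requests.
Check, step by step:
  pool = (1, 2, 3)
  delta: need (0, 1, 3) fits (1, 2, 3); releases (2, 2, 1), pool now (3, 4, 4)
  charlie: need (1, 4, 0) fits (3, 4, 4); releases (1, 0, 3), pool now (4, 4, 7)
  alpha: need (2, 0, 3) fits (4, 4, 7); releases (1, 0, 1), pool now (5, 4, 8)
  golf: need (0, 3, 1) fits (5, 4, 8); releases (0, 0, 2), pool now (5, 4, 10)
  echo: need (4, 4, 7) fits (5, 4, 10); releases (0, 1, 0), pool now (5, 5, 10)
(3) Exactly 14 of the possible complete orderings are safe sequences.


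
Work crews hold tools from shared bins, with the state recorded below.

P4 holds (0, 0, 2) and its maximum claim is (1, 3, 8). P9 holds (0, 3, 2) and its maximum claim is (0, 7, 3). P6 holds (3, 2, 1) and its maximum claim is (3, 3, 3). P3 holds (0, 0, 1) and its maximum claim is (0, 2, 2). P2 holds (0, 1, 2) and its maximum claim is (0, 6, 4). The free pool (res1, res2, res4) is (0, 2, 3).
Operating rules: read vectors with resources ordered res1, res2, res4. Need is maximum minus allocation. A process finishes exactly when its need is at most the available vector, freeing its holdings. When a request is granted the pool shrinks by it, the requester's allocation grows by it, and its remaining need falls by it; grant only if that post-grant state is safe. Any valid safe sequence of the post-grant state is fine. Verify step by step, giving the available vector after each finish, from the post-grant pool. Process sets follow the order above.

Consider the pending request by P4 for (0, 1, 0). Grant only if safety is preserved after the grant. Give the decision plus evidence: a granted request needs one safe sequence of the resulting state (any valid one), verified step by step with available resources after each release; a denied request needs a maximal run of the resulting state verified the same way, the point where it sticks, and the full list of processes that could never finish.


DENY: after the grant no complete ordering would exist.
Key observation: after P6, P3 the pool peaks at (3, 3, 5), and each blocked process is short somewhere: P4 on res4; P9 on res2; P2 on res2.
On the post-grant state, P6, P3 is a maximal run — nothing extends it. Step-by-step check:
  pool = (0, 1, 3)
  P6: need (0, 1, 2) fits (0, 1, 3); releases (3, 2, 1), pool now (3, 3, 4)
  P3: need (0, 2, 1) fits (3, 3, 4); releases (0, 0, 1), pool now (3, 3, 5)
  P4 still needs (1, 2, 6) but only (3, 3, 5) is free — short on res4
  P9 still needs (0, 4, 1) but only (3, 3, 5) is free — short on res2
  P2 still needs (0, 5, 2) but only (3, 3, 5) is free — short on res2
Had the request been granted, P4, P9 and P2 could never finish.


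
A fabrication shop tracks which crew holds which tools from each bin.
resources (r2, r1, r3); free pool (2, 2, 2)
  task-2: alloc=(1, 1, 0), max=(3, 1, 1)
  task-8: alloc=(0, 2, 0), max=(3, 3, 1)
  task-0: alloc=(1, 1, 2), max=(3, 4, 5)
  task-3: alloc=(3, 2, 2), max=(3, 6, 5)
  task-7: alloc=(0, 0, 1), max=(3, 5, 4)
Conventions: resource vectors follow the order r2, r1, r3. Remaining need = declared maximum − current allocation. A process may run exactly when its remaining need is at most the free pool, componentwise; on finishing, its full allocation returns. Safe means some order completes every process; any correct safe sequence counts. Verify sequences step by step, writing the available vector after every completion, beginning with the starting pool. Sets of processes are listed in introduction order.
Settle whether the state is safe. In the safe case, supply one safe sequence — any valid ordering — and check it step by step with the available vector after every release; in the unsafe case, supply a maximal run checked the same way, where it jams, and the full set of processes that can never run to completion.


UNSAFE — no complete ordering exists.
Key observation: no order helps: past task-2, task-8, the free pool tops out at (3, 5, 2), below what each blocked process needs in r3.
A maximal execution: task-2, task-8 — then nothing else fits. Walking it through:
  pool = (2, 2, 2)
  task-2 needs (2, 0, 1) <= (2, 2, 2) -> finishes; pool += (1, 1, 0) = (3, 3, 2)
  task-8 needs (3, 1, 1) <= (3, 3, 2) -> finishes; pool += (0, 2, 0) = (3, 5, 2)
  blocked: task-0 wants (2, 3, 3), pool (3, 5, 2) — not enough r3
  blocked: task-3 wants (0, 4, 3), pool (3, 5, 2) — not enough r3
  blocked: task-7 wants (3, 5, 3), pool (3, 5, 2) — not enough r3
Never able to finish: task-0, task-3 and task-7.


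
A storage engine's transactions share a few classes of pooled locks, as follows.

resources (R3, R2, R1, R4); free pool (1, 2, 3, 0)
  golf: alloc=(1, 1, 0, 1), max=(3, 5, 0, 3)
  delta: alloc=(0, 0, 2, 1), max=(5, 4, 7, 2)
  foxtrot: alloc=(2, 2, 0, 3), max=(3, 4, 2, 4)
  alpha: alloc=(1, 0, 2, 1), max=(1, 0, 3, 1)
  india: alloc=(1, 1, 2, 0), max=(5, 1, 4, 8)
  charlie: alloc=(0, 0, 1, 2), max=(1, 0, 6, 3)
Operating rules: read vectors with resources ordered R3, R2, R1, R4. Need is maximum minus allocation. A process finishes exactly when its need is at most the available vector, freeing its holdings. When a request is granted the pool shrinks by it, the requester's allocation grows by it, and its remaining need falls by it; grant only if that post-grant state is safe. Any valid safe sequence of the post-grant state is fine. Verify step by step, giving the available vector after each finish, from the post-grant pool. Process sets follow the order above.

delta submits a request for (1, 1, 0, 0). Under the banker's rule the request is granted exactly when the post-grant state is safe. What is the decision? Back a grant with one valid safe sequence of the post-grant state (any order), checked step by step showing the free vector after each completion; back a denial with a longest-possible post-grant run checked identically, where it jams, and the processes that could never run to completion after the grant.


DENY — the pretend-granted state is unsafe.
Key observation: after alpha, charlie the pool peaks at (1, 1, 6, 3), and each blocked process is short somewhere: golf on R3, R2; delta on R3, R2; foxtrot on R2; india on R3, R4.
After a pretend grant, a maximal execution: alpha, charlie — then nothing else fits. Step-by-step check:
  pool = (0, 1, 3, 0)
  alpha: need (0, 0, 1, 0) fits (0, 1, 3, 0); releases (1, 0, 2, 1), pool now (1, 1, 5, 1)
  charlie: need (1, 0, 5, 1) fits (1, 1, 5, 1); releases (0, 0, 1, 2), pool now (1, 1, 6, 3)
  golf still needs (2, 4, 0, 2) but only (1, 1, 6, 3) is free — short on R3 and R2
  delta still needs (4, 3, 5, 1) but only (1, 1, 6, 3) is free — short on R3 and R2
  foxtrot still needs (1, 2, 2, 1) but only (1, 1, 6, 3) is free — short on R2
  india still needs (4, 0, 2, 8) but only (1, 1, 6, 3) is free — short on R3 and R4
Post-grant, the permanently blocked set is golf, delta, foxtrot and india.


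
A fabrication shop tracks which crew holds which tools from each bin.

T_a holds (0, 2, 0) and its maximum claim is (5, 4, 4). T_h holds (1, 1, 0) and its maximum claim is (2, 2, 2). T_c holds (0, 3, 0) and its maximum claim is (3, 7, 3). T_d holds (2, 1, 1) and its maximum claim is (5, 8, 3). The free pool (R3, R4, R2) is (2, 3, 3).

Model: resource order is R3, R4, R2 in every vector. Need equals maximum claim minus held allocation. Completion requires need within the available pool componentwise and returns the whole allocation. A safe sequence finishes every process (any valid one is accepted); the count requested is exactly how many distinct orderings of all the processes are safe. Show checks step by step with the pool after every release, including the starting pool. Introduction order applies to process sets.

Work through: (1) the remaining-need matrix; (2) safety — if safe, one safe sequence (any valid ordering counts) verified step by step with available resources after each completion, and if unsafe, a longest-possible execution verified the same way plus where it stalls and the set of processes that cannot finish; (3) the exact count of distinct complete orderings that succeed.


(1) Remaining need (order R3, R4, R2):
  T_a: (5, 2, 4)
  T_h: (1, 1, 2)
  T_c: (3, 4, 3)
  T_d: (3, 7, 2)
(2) SAFE — a valid safe sequence is T_h, T_c, T_d, T_a.
Key observation: at T_c the run first touches a limit — (3, 4, 3) against (3, 4, 3), exact on a resource it actually requests.
Verifying each step:
  pool = (2, 3, 3)
  run T_h (needs (1, 1, 2), free (2, 3, 3)); after release of (1, 1, 0) the pool is (3, 4, 3)
  run T_c (needs (3, 4, 3), free (3, 4, 3)); after release of (0, 3, 0) the pool is (3, 7, 3)
  run T_d (needs (3, 7, 2), free (3, 7, 3)); after release of (2, 1, 1) the pool is (5, 8, 4)
  run T_a (needs (5, 2, 4), free (5, 8, 4)); after release of (0, 2, 0) the pool is (5, 10, 4)
(3) The exact count: 1 of the possible complete orderings is a safe sequence.


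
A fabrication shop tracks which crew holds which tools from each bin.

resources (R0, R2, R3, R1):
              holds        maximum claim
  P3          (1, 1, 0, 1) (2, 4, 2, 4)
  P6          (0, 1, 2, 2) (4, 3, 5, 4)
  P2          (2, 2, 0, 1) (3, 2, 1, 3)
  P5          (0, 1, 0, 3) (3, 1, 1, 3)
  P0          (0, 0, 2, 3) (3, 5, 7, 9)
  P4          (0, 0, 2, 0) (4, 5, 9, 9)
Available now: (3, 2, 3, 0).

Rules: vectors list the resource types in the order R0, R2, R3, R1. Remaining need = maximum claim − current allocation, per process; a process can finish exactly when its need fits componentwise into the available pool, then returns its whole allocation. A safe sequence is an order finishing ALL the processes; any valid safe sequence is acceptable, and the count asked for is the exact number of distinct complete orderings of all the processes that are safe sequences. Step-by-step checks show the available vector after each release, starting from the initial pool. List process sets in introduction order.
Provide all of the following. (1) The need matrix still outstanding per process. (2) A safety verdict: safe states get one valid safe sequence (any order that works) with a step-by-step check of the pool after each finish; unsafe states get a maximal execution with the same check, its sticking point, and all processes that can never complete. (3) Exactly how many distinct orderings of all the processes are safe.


(1) Remaining need (order R0, R2, R3, R1):
  P3: (1, 3, 2, 3)
  P6: (4, 2, 3, 2)
  P2: (1, 0, 1, 2)
  P5: (3, 0, 1, 0)
  P0: (3, 5, 5, 6)
  P4: (4, 5, 7, 9)
(2) The state is SAFE; one workable sequence: P5, P2, P3, P6, P0, P4.
Key observation: at P5 the run first touches a limit — (3, 0, 1, 0) against (3, 2, 3, 0), exact on a resource it actually requests.
Verifying each step:
  pool = (3, 2, 3, 0)
  P5: need (3, 0, 1, 0) fits (3, 2, 3, 0); releases (0, 1, 0, 3), pool now (3, 3, 3, 3)
  P2: need (1, 0, 1, 2) fits (3, 3, 3, 3); releases (2, 2, 0, 1), pool now (5, 5, 3, 4)
  P3: need (1, 3, 2, 3) fits (5, 5, 3, 4); releases (1, 1, 0, 1), pool now (6, 6, 3, 5)
  P6: need (4, 2, 3, 2) fits (6, 6, 3, 5); releases (0, 1, 2, 2), pool now (6, 7, 5, 7)
  P0: need (3, 5, 5, 6) fits (6, 7, 5, 7); releases (0, 0, 2, 3), pool now (6, 7, 7, 10)
  P4: need (4, 5, 7, 9) fits (6, 7, 7, 10); releases (0, 0, 2, 0), pool now (6, 7, 9, 10)
(3) Exactly 8 of the possible complete orderings are safe sequences.


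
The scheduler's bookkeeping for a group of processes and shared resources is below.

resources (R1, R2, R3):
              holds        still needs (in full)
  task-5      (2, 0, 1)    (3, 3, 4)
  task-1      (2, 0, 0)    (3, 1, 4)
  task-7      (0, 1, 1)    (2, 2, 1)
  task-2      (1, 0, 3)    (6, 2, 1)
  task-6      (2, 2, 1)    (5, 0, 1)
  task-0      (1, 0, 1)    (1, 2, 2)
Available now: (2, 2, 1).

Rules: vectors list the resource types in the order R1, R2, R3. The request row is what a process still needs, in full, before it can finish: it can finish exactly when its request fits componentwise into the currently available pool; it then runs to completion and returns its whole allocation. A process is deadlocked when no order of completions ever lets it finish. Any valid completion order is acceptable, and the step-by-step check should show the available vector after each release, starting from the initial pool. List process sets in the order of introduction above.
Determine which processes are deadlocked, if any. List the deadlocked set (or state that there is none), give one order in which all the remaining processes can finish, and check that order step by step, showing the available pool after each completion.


Deadlocked: task-5, task-1, task-2 and task-6.
Key observation: after task-7, task-0 the pool peaks at (3, 3, 3), and each blocked process is short somewhere: task-5 on R3; task-1 on R3; task-2 on R1; task-6 on R1.
One completion order for the rest: task-7, task-0. Verifying each step:
  pool = (2, 2, 1)
  task-7: need (2, 2, 1) fits (2, 2, 1); releases (0, 1, 1), pool now (2, 3, 2)
  task-0: need (1, 2, 2) fits (2, 3, 2); releases (1, 0, 1), pool now (3, 3, 3)
None of the blocked processes ever fits:
  task-5 still needs (3, 3, 4) but only (3, 3, 3) is free — short on R3
  task-1 still needs (3, 1, 4) but only (3, 3, 3) is free — short on R3
  task-2 still needs (6, 2, 1) but only (3, 3, 3) is free — short on R1
  task-6 still needs (5, 0, 1) but only (3, 3, 3) is free — short on R1
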